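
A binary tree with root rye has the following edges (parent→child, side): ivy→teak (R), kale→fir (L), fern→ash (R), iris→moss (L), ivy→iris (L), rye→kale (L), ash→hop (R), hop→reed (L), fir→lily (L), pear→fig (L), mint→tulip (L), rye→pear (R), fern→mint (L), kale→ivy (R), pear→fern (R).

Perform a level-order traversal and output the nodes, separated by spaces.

Level-order visits nodes level by level from the root, left to right within each level.
Level 0: rye
Level 1: kale, pear
Level 2: fir, ivy, fig, fern
Level 3: lily, iris, teak, mint, ash
Level 4: moss, tulip, hop
Level 5: reed

rye kale pear fir ivy fig fern lily iris teak mint ash moss tulip hop reed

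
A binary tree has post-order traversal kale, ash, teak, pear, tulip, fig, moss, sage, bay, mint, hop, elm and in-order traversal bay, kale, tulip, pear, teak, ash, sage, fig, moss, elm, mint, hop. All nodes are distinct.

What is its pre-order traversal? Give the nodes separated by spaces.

elm bay sage tulip kale pear teak ash moss fig hop mint

The last element of post-order is the root; it splits in-order into left and right subtrees.
Root elm: left subtree has 9 nodes {bay, kale, tulip, pear, teak, ash, sage, fig, moss}, right has 2 {mint, hop}.
  Root bay: left subtree has 0 nodes { }, right has 8 {kale, tulip, pear, teak, ash, sage, fig, moss}.
    Root sage: left subtree has 5 nodes {kale, tulip, pear, teak, ash}, right has 2 {fig, moss}.
      Root tulip: left subtree has 1 node {kale}, right has 3 {pear, teak, ash}.
        Root pear: left subtree has 0 nodes { }, right has 2 {teak, ash}.
          Root teak: left subtree has 0 nodes { }, right has 1 {ash}.
      Root moss: left subtree has 1 node {fig}, right has 0 { }.
  Root hop: left subtree has 1 node {mint}, right has 0 { }.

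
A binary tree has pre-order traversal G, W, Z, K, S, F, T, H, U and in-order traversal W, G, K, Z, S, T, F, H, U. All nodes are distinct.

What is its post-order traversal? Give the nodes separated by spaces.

The first element of pre-order is the root; it splits in-order into left and right subtrees.
Root G: left subtree has 1 node {W}, right has 7 {K, Z, S, T, F, H, U}.
  Root Z: left subtree has 1 node {K}, right has 5 {S, T, F, H, U}.
    Root S: left subtree has 0 nodes { }, right has 4 {T, F, H, U}.
      Root F: left subtree has 1 node {T}, right has 2 {H, U}.
        Root H: left subtree has 0 nodes { }, right has 1 {U}.

W K T U H F S Z G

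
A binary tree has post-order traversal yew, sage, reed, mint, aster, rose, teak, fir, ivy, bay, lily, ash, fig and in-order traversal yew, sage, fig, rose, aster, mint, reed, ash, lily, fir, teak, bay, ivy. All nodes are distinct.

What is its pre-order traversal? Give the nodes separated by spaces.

fig sage yew ash rose aster mint reed lily bay fir teak ivy

The last element of post-order is the root; it splits in-order into left and right subtrees.
Root fig: left subtree has 2 nodes {yew, sage}, right has 10 {rose, aster, mint, reed, ash, lily, fir, teak, bay, ivy}.
  Root sage: left subtree has 1 node {yew}, right has 0 { }.
  Root ash: left subtree has 4 nodes {rose, aster, mint, reed}, right has 5 {lily, fir, teak, bay, ivy}.
    Root rose: left subtree has 0 nodes { }, right has 3 {aster, mint, reed}.
      Root aster: left subtree has 0 nodes { }, right has 2 {mint, reed}.
        Root mint: left subtree has 0 nodes { }, right has 1 {reed}.
    Root lily: left subtree has 0 nodes { }, right has 4 {fir, teak, bay, ivy}.
      Root bay: left subtree has 2 nodes {fir, teak}, right has 1 {ivy}.
        Root fir: left subtree has 0 nodes { }, right has 1 {teak}.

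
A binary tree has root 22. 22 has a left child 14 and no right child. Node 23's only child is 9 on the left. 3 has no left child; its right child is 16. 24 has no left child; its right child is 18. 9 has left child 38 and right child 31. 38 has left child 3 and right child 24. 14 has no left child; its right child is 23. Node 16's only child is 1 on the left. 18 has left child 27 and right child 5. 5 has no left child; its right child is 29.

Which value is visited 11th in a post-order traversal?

9

Post-order visits the left subtree, then the right subtree, then the node.
At 22: go left to 14.
  At 14: no left child.
  At 14: go right to 23.
    At 23: go left to 9.
      At 9: go left to 38.
        At 38: go left to 3.
          At 3: no left child.
          At 3: go right to 16.
            At 16: go left to 1.
              1 is a leaf — visit 1.
            At 16: no right child.
            Visit 16.
          Visit 3.
        At 38: go right to 24.
          At 24: no left child.
          At 24: go right to 18.
            At 18: go left to 27.
              27 is a leaf — visit 27.
            At 18: go right to 5.
              At 5: no left child.
              At 5: go right to 29.
                29 is a leaf — visit 29.
              Visit 5.
            Visit 18.
          Visit 24.
        Visit 38.
      At 9: go right to 31.
        31 is a leaf — visit 31.
      Visit 9.
    At 23: no right child.
    Visit 23.
  Visit 14.
At 22: no right child.
Visit 22.
Full post-order sequence: 1, 16, 3, 27, 29, 5, 18, 24, 38, 31, 9, 23, 14, 22.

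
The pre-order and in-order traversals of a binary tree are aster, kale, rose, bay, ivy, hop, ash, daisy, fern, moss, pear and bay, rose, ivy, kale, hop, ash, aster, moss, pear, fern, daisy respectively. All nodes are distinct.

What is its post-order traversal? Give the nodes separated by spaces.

bay ivy rose ash hop kale pear moss fern daisy aster

The first element of pre-order is the root; it splits in-order into left and right subtrees.
Root aster: left subtree has 6 nodes {bay, rose, ivy, kale, hop, ash}, right has 4 {moss, pear, fern, daisy}.
  Root kale: left subtree has 3 nodes {bay, rose, ivy}, right has 2 {hop, ash}.
    Root rose: left subtree has 1 node {bay}, right has 1 {ivy}.
    Root hop: left subtree has 0 nodes { }, right has 1 {ash}.
  Root daisy: left subtree has 3 nodes {moss, pear, fern}, right has 0 { }.
    Root fern: left subtree has 2 nodes {moss, pear}, right has 0 { }.
      Root moss: left subtree has 0 nodes { }, right has 1 {pear}.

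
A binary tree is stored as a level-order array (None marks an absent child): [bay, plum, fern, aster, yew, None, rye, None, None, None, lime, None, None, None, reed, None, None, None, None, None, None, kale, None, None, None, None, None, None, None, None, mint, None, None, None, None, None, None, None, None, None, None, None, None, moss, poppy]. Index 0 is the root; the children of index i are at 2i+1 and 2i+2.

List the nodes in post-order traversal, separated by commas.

Post-order visits the left subtree, then the right subtree, then the node.
At bay: go left to plum.
  At plum: go left to aster.
    aster is a leaf — visit aster.
  At plum: go right to yew.
    At yew: no left child.
    At yew: go right to lime.
      At lime: go left to kale.
        At kale: go left to moss.
          moss is a leaf — visit moss.
        At kale: go right to poppy.
          poppy is a leaf — visit poppy.
        Visit kale.
      At lime: no right child.
      Visit lime.
    Visit yew.
  Visit plum.
At bay: go right to fern.
  At fern: no left child.
  At fern: go right to rye.
    At rye: no left child.
    At rye: go right to reed.
      At reed: no left child.
      At reed: go right to mint.
        mint is a leaf — visit mint.
      Visit reed.
    Visit rye.
  Visit fern.
Visit bay.

aster, moss, poppy, kale, lime, yew, plum, mint, reed, rye, fern, bay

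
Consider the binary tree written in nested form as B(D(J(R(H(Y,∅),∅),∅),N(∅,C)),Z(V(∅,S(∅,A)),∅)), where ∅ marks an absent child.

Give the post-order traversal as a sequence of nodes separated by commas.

Y, H, R, J, C, N, D, A, S, V, Z, B

Post-order visits the left subtree, then the right subtree, then the node.
At B: go left to D.
  At D: go left to J.
    At J: go left to R.
      At R: go left to H.
        At H: go left to Y.
          Y is a leaf — visit Y.
        At H: no right child.
        Visit H.
      At R: no right child.
      Visit R.
    At J: no right child.
    Visit J.
  At D: go right to N.
    At N: no left child.
    At N: go right to C.
      C is a leaf — visit C.
    Visit N.
  Visit D.
At B: go right to Z.
  At Z: go left to V.
    At V: no left child.
    At V: go right to S.
      At S: no left child.
      At S: go right to A.
        A is a leaf — visit A.
      Visit S.
    Visit V.
  At Z: no right child.
  Visit Z.
Visit B.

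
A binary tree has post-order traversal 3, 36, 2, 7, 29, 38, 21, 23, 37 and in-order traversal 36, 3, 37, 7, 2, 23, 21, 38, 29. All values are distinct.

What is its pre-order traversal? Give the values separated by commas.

The last element of post-order is the root; it splits in-order into left and right subtrees.
Root 37: left subtree has 2 nodes {36, 3}, right has 6 {7, 2, 23, 21, 38, 29}.
  Root 36: left subtree has 0 nodes { }, right has 1 {3}.
  Root 23: left subtree has 2 nodes {7, 2}, right has 3 {21, 38, 29}.
    Root 7: left subtree has 0 nodes { }, right has 1 {2}.
    Root 21: left subtree has 0 nodes { }, right has 2 {38, 29}.
      Root 38: left subtree has 0 nodes { }, right has 1 {29}.

37, 36, 3, 23, 7, 2, 21, 38, 29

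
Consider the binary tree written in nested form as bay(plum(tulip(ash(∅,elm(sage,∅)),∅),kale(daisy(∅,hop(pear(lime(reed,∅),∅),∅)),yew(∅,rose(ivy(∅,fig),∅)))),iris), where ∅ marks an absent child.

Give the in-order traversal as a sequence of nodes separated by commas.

ash, sage, elm, tulip, plum, daisy, reed, lime, pear, hop, kale, yew, ivy, fig, rose, bay, iris

In-order visits the left subtree, then the node, then the right subtree.
At bay: go left to plum.
  At plum: go left to tulip.
    At tulip: go left to ash.
      At ash: no left child.
      Visit ash.
      At ash: go right to elm.
        At elm: go left to sage.
          sage is a leaf — visit sage.
        Visit elm.
        At elm: no right child.
    Visit tulip.
    At tulip: no right child.
  Visit plum.
  At plum: go right to kale.
    At kale: go left to daisy.
      At daisy: no left child.
      Visit daisy.
      At daisy: go right to hop.
        At hop: go left to pear.
          At pear: go left to lime.
            At lime: go left to reed.
              reed is a leaf — visit reed.
            Visit lime.
            At lime: no right child.
          Visit pear.
          At pear: no right child.
        Visit hop.
        At hop: no right child.
    Visit kale.
    At kale: go right to yew.
      At yew: no left child.
      Visit yew.
      At yew: go right to rose.
        At rose: go left to ivy.
          At ivy: no left child.
          Visit ivy.
          At ivy: go right to fig.
            fig is a leaf — visit fig.
        Visit rose.
        At rose: no right child.
Visit bay.
At bay: go right to iris.
  iris is a leaf — visit iris.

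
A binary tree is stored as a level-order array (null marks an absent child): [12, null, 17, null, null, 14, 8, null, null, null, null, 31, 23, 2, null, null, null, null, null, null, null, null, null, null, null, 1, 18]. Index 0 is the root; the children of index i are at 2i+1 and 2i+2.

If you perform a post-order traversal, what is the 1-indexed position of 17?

8

Post-order visits the left subtree, then the right subtree, then the node.
At 12: no left child.
At 12: go right to 17.
  At 17: go left to 14.
    At 14: go left to 31.
      31 is a leaf — visit 31.
    At 14: go right to 23.
      At 23: go left to 1.
        1 is a leaf — visit 1.
      At 23: go right to 18.
        18 is a leaf — visit 18.
      Visit 23.
    Visit 14.
  At 17: go right to 8.
    At 8: go left to 2.
      2 is a leaf — visit 2.
    At 8: no right child.
    Visit 8.
  Visit 17.
Visit 12.
Full post-order sequence: 31, 1, 18, 23, 14, 2, 8, 17, 12.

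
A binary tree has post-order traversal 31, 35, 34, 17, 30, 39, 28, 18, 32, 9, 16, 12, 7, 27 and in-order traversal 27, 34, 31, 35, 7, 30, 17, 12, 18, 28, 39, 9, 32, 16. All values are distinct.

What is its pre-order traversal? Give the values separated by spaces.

The last element of post-order is the root; it splits in-order into left and right subtrees.
Root 27: left subtree has 0 nodes { }, right has 13 {34, 31, 35, 7, 30, 17, 12, 18, 28, 39, 9, 32, 16}.
  Root 7: left subtree has 3 nodes {34, 31, 35}, right has 9 {30, 17, 12, 18, 28, 39, 9, 32, 16}.
    Root 34: left subtree has 0 nodes { }, right has 2 {31, 35}.
      Root 35: left subtree has 1 node {31}, right has 0 { }.
    Root 12: left subtree has 2 nodes {30, 17}, right has 6 {18, 28, 39, 9, 32, 16}.
      Root 30: left subtree has 0 nodes { }, right has 1 {17}.
      Root 16: left subtree has 5 nodes {18, 28, 39, 9, 32}, right has 0 { }.
        Root 9: left subtree has 3 nodes {18, 28, 39}, right has 1 {32}.
          Root 18: left subtree has 0 nodes { }, right has 2 {28, 39}.
            Root 28: left subtree has 0 nodes { }, right has 1 {39}.

27 7 34 35 31 12 30 17 16 9 18 28 39 32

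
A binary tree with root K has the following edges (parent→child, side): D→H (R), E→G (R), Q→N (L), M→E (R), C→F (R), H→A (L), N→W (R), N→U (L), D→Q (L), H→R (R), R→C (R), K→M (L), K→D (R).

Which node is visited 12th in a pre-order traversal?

Pre-order visits the node, then its left subtree, then its right subtree.
Visit K.
At K: go left to M.
  Visit M.
  At M: no left child.
  At M: go right to E.
    Visit E.
    At E: no left child.
    At E: go right to G.
      G is a leaf — visit G.
At K: go right to D.
  Visit D.
  At D: go left to Q.
    Visit Q.
    At Q: go left to N.
      Visit N.
      At N: go left to U.
        U is a leaf — visit U.
      At N: go right to W.
        W is a leaf — visit W.
    At Q: no right child.
  At D: go right to H.
    Visit H.
    At H: go left to A.
      A is a leaf — visit A.
    At H: go right to R.
      Visit R.
      At R: no left child.
      At R: go right to C.
        Visit C.
        At C: no left child.
        At C: go right to F.
          F is a leaf — visit F.
Full pre-order sequence: K, M, E, G, D, Q, N, U, W, H, A, R, C, F.

R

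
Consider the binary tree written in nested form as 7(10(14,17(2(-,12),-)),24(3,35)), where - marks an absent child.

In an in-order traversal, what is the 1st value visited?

14

In-order visits the left subtree, then the node, then the right subtree.
At 7: go left to 10.
  At 10: go left to 14.
    14 is a leaf — visit 14.
  Visit 10.
  At 10: go right to 17.
    At 17: go left to 2.
      At 2: no left child.
      Visit 2.
      At 2: go right to 12.
        12 is a leaf — visit 12.
    Visit 17.
    At 17: no right child.
Visit 7.
At 7: go right to 24.
  At 24: go left to 3.
    3 is a leaf — visit 3.
  Visit 24.
  At 24: go right to 35.
    35 is a leaf — visit 35.
Full in-order sequence: 14, 10, 2, 12, 17, 7, 3, 24, 35.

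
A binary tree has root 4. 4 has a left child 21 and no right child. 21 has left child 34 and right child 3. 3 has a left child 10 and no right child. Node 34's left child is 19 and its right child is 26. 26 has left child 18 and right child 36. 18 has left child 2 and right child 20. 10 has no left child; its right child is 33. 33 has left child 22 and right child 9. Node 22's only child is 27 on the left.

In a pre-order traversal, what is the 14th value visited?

Pre-order visits the node, then its left subtree, then its right subtree.
Visit 4.
At 4: go left to 21.
  Visit 21.
  At 21: go left to 34.
    Visit 34.
    At 34: go left to 19.
      19 is a leaf — visit 19.
    At 34: go right to 26.
      Visit 26.
      At 26: go left to 18.
        Visit 18.
        At 18: go left to 2.
          2 is a leaf — visit 2.
        At 18: go right to 20.
          20 is a leaf — visit 20.
      At 26: go right to 36.
        36 is a leaf — visit 36.
  At 21: go right to 3.
    Visit 3.
    At 3: go left to 10.
      Visit 10.
      At 10: no left child.
      At 10: go right to 33.
        Visit 33.
        At 33: go left to 22.
          Visit 22.
          At 22: go left to 27.
            27 is a leaf — visit 27.
          At 22: no right child.
        At 33: go right to 9.
          9 is a leaf — visit 9.
    At 3: no right child.
At 4: no right child.
Full pre-order sequence: 4, 21, 34, 19, 26, 18, 2, 20, 36, 3, 10, 33, 22, 27, 9.

27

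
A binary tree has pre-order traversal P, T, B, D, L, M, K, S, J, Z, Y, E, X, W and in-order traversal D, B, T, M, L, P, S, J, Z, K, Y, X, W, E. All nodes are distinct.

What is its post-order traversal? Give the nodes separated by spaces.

D B M L T Z J S W X E Y K P

The first element of pre-order is the root; it splits in-order into left and right subtrees.
Root P: left subtree has 5 nodes {D, B, T, M, L}, right has 8 {S, J, Z, K, Y, X, W, E}.
  Root T: left subtree has 2 nodes {D, B}, right has 2 {M, L}.
    Root B: left subtree has 1 node {D}, right has 0 { }.
    Root L: left subtree has 1 node {M}, right has 0 { }.
  Root K: left subtree has 3 nodes {S, J, Z}, right has 4 {Y, X, W, E}.
    Root S: left subtree has 0 nodes { }, right has 2 {J, Z}.
      Root J: left subtree has 0 nodes { }, right has 1 {Z}.
    Root Y: left subtree has 0 nodes { }, right has 3 {X, W, E}.
      Root E: left subtree has 2 nodes {X, W}, right has 0 { }.
        Root X: left subtree has 0 nodes { }, right has 1 {W}.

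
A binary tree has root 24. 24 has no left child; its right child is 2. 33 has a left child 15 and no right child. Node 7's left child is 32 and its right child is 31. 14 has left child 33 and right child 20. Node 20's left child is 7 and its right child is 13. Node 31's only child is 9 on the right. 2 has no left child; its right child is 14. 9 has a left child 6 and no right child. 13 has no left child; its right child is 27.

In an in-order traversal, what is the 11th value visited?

In-order visits the left subtree, then the node, then the right subtree.
At 24: no left child.
Visit 24.
At 24: go right to 2.
  At 2: no left child.
  Visit 2.
  At 2: go right to 14.
    At 14: go left to 33.
      At 33: go left to 15.
        15 is a leaf — visit 15.
      Visit 33.
      At 33: no right child.
    Visit 14.
    At 14: go right to 20.
      At 20: go left to 7.
        At 7: go left to 32.
          32 is a leaf — visit 32.
        Visit 7.
        At 7: go right to 31.
          At 31: no left child.
          Visit 31.
          At 31: go right to 9.
            At 9: go left to 6.
              6 is a leaf — visit 6.
            Visit 9.
            At 9: no right child.
      Visit 20.
      At 20: go right to 13.
        At 13: no left child.
        Visit 13.
        At 13: go right to 27.
          27 is a leaf — visit 27.
Full in-order sequence: 24, 2, 15, 33, 14, 32, 7, 31, 6, 9, 20, 13, 27.

20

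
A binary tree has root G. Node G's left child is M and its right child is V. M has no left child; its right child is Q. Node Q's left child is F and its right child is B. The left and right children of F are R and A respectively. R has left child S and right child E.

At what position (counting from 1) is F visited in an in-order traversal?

In-order visits the left subtree, then the node, then the right subtree.
At G: go left to M.
  At M: no left child.
  Visit M.
  At M: go right to Q.
    At Q: go left to F.
      At F: go left to R.
        At R: go left to S.
          S is a leaf — visit S.
        Visit R.
        At R: go right to E.
          E is a leaf — visit E.
      Visit F.
      At F: go right to A.
        A is a leaf — visit A.
    Visit Q.
    At Q: go right to B.
      B is a leaf — visit B.
Visit G.
At G: go right to V.
  V is a leaf — visit V.
Full in-order sequence: M, S, R, E, F, A, Q, B, G, V.

5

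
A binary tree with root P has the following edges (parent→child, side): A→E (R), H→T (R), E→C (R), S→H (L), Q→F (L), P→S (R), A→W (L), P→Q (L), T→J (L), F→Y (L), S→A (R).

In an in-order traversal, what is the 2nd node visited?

F

In-order visits the left subtree, then the node, then the right subtree.
At P: go left to Q.
  At Q: go left to F.
    At F: go left to Y.
      Y is a leaf — visit Y.
    Visit F.
    At F: no right child.
  Visit Q.
  At Q: no right child.
Visit P.
At P: go right to S.
  At S: go left to H.
    At H: no left child.
    Visit H.
    At H: go right to T.
      At T: go left to J.
        J is a leaf — visit J.
      Visit T.
      At T: no right child.
  Visit S.
  At S: go right to A.
    At A: go left to W.
      W is a leaf — visit W.
    Visit A.
    At A: go right to E.
      At E: no left child.
      Visit E.
      At E: go right to C.
        C is a leaf — visit C.
Full in-order sequence: Y, F, Q, P, H, J, T, S, W, A, E, C.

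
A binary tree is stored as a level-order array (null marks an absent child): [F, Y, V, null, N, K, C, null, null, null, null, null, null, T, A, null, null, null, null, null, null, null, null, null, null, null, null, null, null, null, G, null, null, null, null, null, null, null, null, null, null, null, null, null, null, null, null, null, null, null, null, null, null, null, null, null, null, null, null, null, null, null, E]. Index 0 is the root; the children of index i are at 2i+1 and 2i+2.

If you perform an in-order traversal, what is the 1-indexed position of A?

8

In-order visits the left subtree, then the node, then the right subtree.
At F: go left to Y.
  At Y: no left child.
  Visit Y.
  At Y: go right to N.
    N is a leaf — visit N.
Visit F.
At F: go right to V.
  At V: go left to K.
    K is a leaf — visit K.
  Visit V.
  At V: go right to C.
    At C: go left to T.
      T is a leaf — visit T.
    Visit C.
    At C: go right to A.
      At A: no left child.
      Visit A.
      At A: go right to G.
        At G: no left child.
        Visit G.
        At G: go right to E.
          E is a leaf — visit E.
Full in-order sequence: Y, N, F, K, V, T, C, A, G, E.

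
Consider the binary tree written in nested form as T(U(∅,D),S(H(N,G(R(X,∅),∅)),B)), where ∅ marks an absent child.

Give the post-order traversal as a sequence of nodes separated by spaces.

D U N X R G H B S T

Post-order visits the left subtree, then the right subtree, then the node.
At T: go left to U.
  At U: no left child.
  At U: go right to D.
    D is a leaf — visit D.
  Visit U.
At T: go right to S.
  At S: go left to H.
    At H: go left to N.
      N is a leaf — visit N.
    At H: go right to G.
      At G: go left to R.
        At R: go left to X.
          X is a leaf — visit X.
        At R: no right child.
        Visit R.
      At G: no right child.
      Visit G.
    Visit H.
  At S: go right to B.
    B is a leaf — visit B.
  Visit S.
Visit T.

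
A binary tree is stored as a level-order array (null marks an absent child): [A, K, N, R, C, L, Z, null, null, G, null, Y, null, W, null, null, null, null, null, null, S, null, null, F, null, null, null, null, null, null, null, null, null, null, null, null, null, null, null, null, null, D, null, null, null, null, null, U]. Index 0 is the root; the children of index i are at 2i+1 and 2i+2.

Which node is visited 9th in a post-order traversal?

Post-order visits the left subtree, then the right subtree, then the node.
At A: go left to K.
  At K: go left to R.
    R is a leaf — visit R.
  At K: go right to C.
    At C: go left to G.
      At G: no left child.
      At G: go right to S.
        At S: go left to D.
          D is a leaf — visit D.
        At S: no right child.
        Visit S.
      Visit G.
    At C: no right child.
    Visit C.
  Visit K.
At A: go right to N.
  At N: go left to L.
    At L: go left to Y.
      At Y: go left to F.
        At F: go left to U.
          U is a leaf — visit U.
        At F: no right child.
        Visit F.
      At Y: no right child.
      Visit Y.
    At L: no right child.
    Visit L.
  At N: go right to Z.
    At Z: go left to W.
      W is a leaf — visit W.
    At Z: no right child.
    Visit Z.
  Visit N.
Visit A.
Full post-order sequence: R, D, S, G, C, K, U, F, Y, L, W, Z, N, A.

Y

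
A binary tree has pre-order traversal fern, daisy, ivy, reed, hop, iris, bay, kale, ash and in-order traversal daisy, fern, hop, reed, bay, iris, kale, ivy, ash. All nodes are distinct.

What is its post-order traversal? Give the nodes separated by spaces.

The first element of pre-order is the root; it splits in-order into left and right subtrees.
Root fern: left subtree has 1 node {daisy}, right has 7 {hop, reed, bay, iris, kale, ivy, ash}.
  Root ivy: left subtree has 5 nodes {hop, reed, bay, iris, kale}, right has 1 {ash}.
    Root reed: left subtree has 1 node {hop}, right has 3 {bay, iris, kale}.
      Root iris: left subtree has 1 node {bay}, right has 1 {kale}.

daisy hop bay kale iris reed ash ivy fern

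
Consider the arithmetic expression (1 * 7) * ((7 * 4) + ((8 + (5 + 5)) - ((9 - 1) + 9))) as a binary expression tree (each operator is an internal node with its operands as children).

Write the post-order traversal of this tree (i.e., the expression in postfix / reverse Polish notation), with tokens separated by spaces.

Post-order on an expression tree gives postfix notation: for each operator, emit left operand, right operand, then the operator.

1 7 * 7 4 * 8 5 5 + + 9 1 - 9 + - + *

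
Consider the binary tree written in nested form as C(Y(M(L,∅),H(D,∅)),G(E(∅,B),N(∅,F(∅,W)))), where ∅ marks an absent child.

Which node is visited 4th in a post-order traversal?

H

Post-order visits the left subtree, then the right subtree, then the node.
At C: go left to Y.
  At Y: go left to M.
    At M: go left to L.
      L is a leaf — visit L.
    At M: no right child.
    Visit M.
  At Y: go right to H.
    At H: go left to D.
      D is a leaf — visit D.
    At H: no right child.
    Visit H.
  Visit Y.
At C: go right to G.
  At G: go left to E.
    At E: no left child.
    At E: go right to B.
      B is a leaf — visit B.
    Visit E.
  At G: go right to N.
    At N: no left child.
    At N: go right to F.
      At F: no left child.
      At F: go right to W.
        W is a leaf — visit W.
      Visit F.
    Visit N.
  Visit G.
Visit C.
Full post-order sequence: L, M, D, H, Y, B, E, W, F, N, G, C.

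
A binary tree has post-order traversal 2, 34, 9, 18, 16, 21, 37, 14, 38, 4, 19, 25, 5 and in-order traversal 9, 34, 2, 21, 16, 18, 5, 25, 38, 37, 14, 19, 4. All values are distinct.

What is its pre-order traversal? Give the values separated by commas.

The last element of post-order is the root; it splits in-order into left and right subtrees.
Root 5: left subtree has 6 nodes {9, 34, 2, 21, 16, 18}, right has 6 {25, 38, 37, 14, 19, 4}.
  Root 21: left subtree has 3 nodes {9, 34, 2}, right has 2 {16, 18}.
    Root 9: left subtree has 0 nodes { }, right has 2 {34, 2}.
      Root 34: left subtree has 0 nodes { }, right has 1 {2}.
    Root 16: left subtree has 0 nodes { }, right has 1 {18}.
  Root 25: left subtree has 0 nodes { }, right has 5 {38, 37, 14, 19, 4}.
    Root 19: left subtree has 3 nodes {38, 37, 14}, right has 1 {4}.
      Root 38: left subtree has 0 nodes { }, right has 2 {37, 14}.
        Root 14: left subtree has 1 node {37}, right has 0 { }.

5, 21, 9, 34, 2, 16, 18, 25, 19, 38, 14, 37, 4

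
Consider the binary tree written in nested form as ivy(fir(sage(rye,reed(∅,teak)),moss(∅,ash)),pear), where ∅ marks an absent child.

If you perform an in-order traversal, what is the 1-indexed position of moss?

6

In-order visits the left subtree, then the node, then the right subtree.
At ivy: go left to fir.
  At fir: go left to sage.
    At sage: go left to rye.
      rye is a leaf — visit rye.
    Visit sage.
    At sage: go right to reed.
      At reed: no left child.
      Visit reed.
      At reed: go right to teak.
        teak is a leaf — visit teak.
  Visit fir.
  At fir: go right to moss.
    At moss: no left child.
    Visit moss.
    At moss: go right to ash.
      ash is a leaf — visit ash.
Visit ivy.
At ivy: go right to pear.
  pear is a leaf — visit pear.
Full in-order sequence: rye, sage, reed, teak, fir, moss, ash, ivy, pear.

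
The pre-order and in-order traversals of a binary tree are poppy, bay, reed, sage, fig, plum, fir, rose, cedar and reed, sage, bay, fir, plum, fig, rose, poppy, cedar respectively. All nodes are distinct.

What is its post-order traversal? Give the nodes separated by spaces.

The first element of pre-order is the root; it splits in-order into left and right subtrees.
Root poppy: left subtree has 7 nodes {reed, sage, bay, fir, plum, fig, rose}, right has 1 {cedar}.
  Root bay: left subtree has 2 nodes {reed, sage}, right has 4 {fir, plum, fig, rose}.
    Root reed: left subtree has 0 nodes { }, right has 1 {sage}.
    Root fig: left subtree has 2 nodes {fir, plum}, right has 1 {rose}.
      Root plum: left subtree has 1 node {fir}, right has 0 { }.

sage reed fir plum rose fig bay cedar poppy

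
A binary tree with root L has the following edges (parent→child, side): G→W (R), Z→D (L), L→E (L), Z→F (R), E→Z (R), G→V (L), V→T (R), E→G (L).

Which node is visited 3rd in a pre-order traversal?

G

Pre-order visits the node, then its left subtree, then its right subtree.
Visit L.
At L: go left to E.
  Visit E.
  At E: go left to G.
    Visit G.
    At G: go left to V.
      Visit V.
      At V: no left child.
      At V: go right to T.
        T is a leaf — visit T.
    At G: go right to W.
      W is a leaf — visit W.
  At E: go right to Z.
    Visit Z.
    At Z: go left to D.
      D is a leaf — visit D.
    At Z: go right to F.
      F is a leaf — visit F.
At L: no right child.
Full pre-order sequence: L, E, G, V, T, W, Z, D, F.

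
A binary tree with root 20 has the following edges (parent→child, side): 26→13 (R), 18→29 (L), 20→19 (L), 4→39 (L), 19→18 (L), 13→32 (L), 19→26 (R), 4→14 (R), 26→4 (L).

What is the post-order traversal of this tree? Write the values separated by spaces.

Post-order visits the left subtree, then the right subtree, then the node.
At 20: go left to 19.
  At 19: go left to 18.
    At 18: go left to 29.
      29 is a leaf — visit 29.
    At 18: no right child.
    Visit 18.
  At 19: go right to 26.
    At 26: go left to 4.
      At 4: go left to 39.
        39 is a leaf — visit 39.
      At 4: go right to 14.
        14 is a leaf — visit 14.
      Visit 4.
    At 26: go right to 13.
      At 13: go left to 32.
        32 is a leaf — visit 32.
      At 13: no right child.
      Visit 13.
    Visit 26.
  Visit 19.
At 20: no right child.
Visit 20.

29 18 39 14 4 32 13 26 19 20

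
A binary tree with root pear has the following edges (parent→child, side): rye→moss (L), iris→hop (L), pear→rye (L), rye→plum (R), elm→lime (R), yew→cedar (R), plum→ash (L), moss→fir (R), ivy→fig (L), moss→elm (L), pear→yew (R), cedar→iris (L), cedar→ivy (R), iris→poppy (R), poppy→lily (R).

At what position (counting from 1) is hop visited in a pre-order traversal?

12

Pre-order visits the node, then its left subtree, then its right subtree.
Visit pear.
At pear: go left to rye.
  Visit rye.
  At rye: go left to moss.
    Visit moss.
    At moss: go left to elm.
      Visit elm.
      At elm: no left child.
      At elm: go right to lime.
        lime is a leaf — visit lime.
    At moss: go right to fir.
      fir is a leaf — visit fir.
  At rye: go right to plum.
    Visit plum.
    At plum: go left to ash.
      ash is a leaf — visit ash.
    At plum: no right child.
At pear: go right to yew.
  Visit yew.
  At yew: no left child.
  At yew: go right to cedar.
    Visit cedar.
    At cedar: go left to iris.
      Visit iris.
      At iris: go left to hop.
        hop is a leaf — visit hop.
      At iris: go right to poppy.
        Visit poppy.
        At poppy: no left child.
        At poppy: go right to lily.
          lily is a leaf — visit lily.
    At cedar: go right to ivy.
      Visit ivy.
      At ivy: go left to fig.
        fig is a leaf — visit fig.
      At ivy: no right child.
Full pre-order sequence: pear, rye, moss, elm, lime, fir, plum, ash, yew, cedar, iris, hop, poppy, lily, ivy, fig.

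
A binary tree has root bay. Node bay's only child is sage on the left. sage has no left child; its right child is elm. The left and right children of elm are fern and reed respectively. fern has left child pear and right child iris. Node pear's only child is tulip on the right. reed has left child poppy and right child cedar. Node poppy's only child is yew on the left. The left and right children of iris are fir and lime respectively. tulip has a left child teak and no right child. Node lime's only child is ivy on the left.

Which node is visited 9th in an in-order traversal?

lime

In-order visits the left subtree, then the node, then the right subtree.
At bay: go left to sage.
  At sage: no left child.
  Visit sage.
  At sage: go right to elm.
    At elm: go left to fern.
      At fern: go left to pear.
        At pear: no left child.
        Visit pear.
        At pear: go right to tulip.
          At tulip: go left to teak.
            teak is a leaf — visit teak.
          Visit tulip.
          At tulip: no right child.
      Visit fern.
      At fern: go right to iris.
        At iris: go left to fir.
          fir is a leaf — visit fir.
        Visit iris.
        At iris: go right to lime.
          At lime: go left to ivy.
            ivy is a leaf — visit ivy.
          Visit lime.
          At lime: no right child.
    Visit elm.
    At elm: go right to reed.
      At reed: go left to poppy.
        At poppy: go left to yew.
          yew is a leaf — visit yew.
        Visit poppy.
        At poppy: no right child.
      Visit reed.
      At reed: go right to cedar.
        cedar is a leaf — visit cedar.
Visit bay.
At bay: no right child.
Full in-order sequence: sage, pear, teak, tulip, fern, fir, iris, ivy, lime, elm, yew, poppy, reed, cedar, bay.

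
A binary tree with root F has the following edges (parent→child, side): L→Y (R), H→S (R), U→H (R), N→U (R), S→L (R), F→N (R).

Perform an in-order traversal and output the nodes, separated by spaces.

In-order visits the left subtree, then the node, then the right subtree.
At F: no left child.
Visit F.
At F: go right to N.
  At N: no left child.
  Visit N.
  At N: go right to U.
    At U: no left child.
    Visit U.
    At U: go right to H.
      At H: no left child.
      Visit H.
      At H: go right to S.
        At S: no left child.
        Visit S.
        At S: go right to L.
          At L: no left child.
          Visit L.
          At L: go right to Y.
            Y is a leaf — visit Y.

F N U H S L Y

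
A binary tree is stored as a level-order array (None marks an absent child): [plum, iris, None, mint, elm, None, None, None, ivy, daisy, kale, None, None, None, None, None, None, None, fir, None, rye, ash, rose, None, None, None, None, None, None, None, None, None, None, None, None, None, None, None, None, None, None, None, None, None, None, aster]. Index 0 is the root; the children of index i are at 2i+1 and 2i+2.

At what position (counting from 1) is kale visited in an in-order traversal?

9

In-order visits the left subtree, then the node, then the right subtree.
At plum: go left to iris.
  At iris: go left to mint.
    At mint: no left child.
    Visit mint.
    At mint: go right to ivy.
      At ivy: no left child.
      Visit ivy.
      At ivy: go right to fir.
        fir is a leaf — visit fir.
  Visit iris.
  At iris: go right to elm.
    At elm: go left to daisy.
      At daisy: no left child.
      Visit daisy.
      At daisy: go right to rye.
        rye is a leaf — visit rye.
    Visit elm.
    At elm: go right to kale.
      At kale: go left to ash.
        ash is a leaf — visit ash.
      Visit kale.
      At kale: go right to rose.
        At rose: go left to aster.
          aster is a leaf — visit aster.
        Visit rose.
        At rose: no right child.
Visit plum.
At plum: no right child.
Full in-order sequence: mint, ivy, fir, iris, daisy, rye, elm, ash, kale, aster, rose, plum.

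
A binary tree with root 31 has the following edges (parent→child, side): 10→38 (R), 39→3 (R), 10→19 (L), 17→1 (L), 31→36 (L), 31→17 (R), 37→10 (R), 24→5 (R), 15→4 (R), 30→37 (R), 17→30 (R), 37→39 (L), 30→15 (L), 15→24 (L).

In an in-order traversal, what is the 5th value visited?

In-order visits the left subtree, then the node, then the right subtree.
At 31: go left to 36.
  36 is a leaf — visit 36.
Visit 31.
At 31: go right to 17.
  At 17: go left to 1.
    1 is a leaf — visit 1.
  Visit 17.
  At 17: go right to 30.
    At 30: go left to 15.
      At 15: go left to 24.
        At 24: no left child.
        Visit 24.
        At 24: go right to 5.
          5 is a leaf — visit 5.
      Visit 15.
      At 15: go right to 4.
        4 is a leaf — visit 4.
    Visit 30.
    At 30: go right to 37.
      At 37: go left to 39.
        At 39: no left child.
        Visit 39.
        At 39: go right to 3.
          3 is a leaf — visit 3.
      Visit 37.
      At 37: go right to 10.
        At 10: go left to 19.
          19 is a leaf — visit 19.
        Visit 10.
        At 10: go right to 38.
          38 is a leaf — visit 38.
Full in-order sequence: 36, 31, 1, 17, 24, 5, 15, 4, 30, 39, 3, 37, 19, 10, 38.

24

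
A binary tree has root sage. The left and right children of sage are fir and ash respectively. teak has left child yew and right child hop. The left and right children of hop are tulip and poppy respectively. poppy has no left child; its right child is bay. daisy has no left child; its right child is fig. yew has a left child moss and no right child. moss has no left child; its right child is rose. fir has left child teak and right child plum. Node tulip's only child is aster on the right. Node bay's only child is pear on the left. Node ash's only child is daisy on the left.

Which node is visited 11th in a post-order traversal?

plum

Post-order visits the left subtree, then the right subtree, then the node.
At sage: go left to fir.
  At fir: go left to teak.
    At teak: go left to yew.
      At yew: go left to moss.
        At moss: no left child.
        At moss: go right to rose.
          rose is a leaf — visit rose.
        Visit moss.
      At yew: no right child.
      Visit yew.
    At teak: go right to hop.
      At hop: go left to tulip.
        At tulip: no left child.
        At tulip: go right to aster.
          aster is a leaf — visit aster.
        Visit tulip.
      At hop: go right to poppy.
        At poppy: no left child.
        At poppy: go right to bay.
          At bay: go left to pear.
            pear is a leaf — visit pear.
          At bay: no right child.
          Visit bay.
        Visit poppy.
      Visit hop.
    Visit teak.
  At fir: go right to plum.
    plum is a leaf — visit plum.
  Visit fir.
At sage: go right to ash.
  At ash: go left to daisy.
    At daisy: no left child.
    At daisy: go right to fig.
      fig is a leaf — visit fig.
    Visit daisy.
  At ash: no right child.
  Visit ash.
Visit sage.
Full post-order sequence: rose, moss, yew, aster, tulip, pear, bay, poppy, hop, teak, plum, fir, fig, daisy, ash, sage.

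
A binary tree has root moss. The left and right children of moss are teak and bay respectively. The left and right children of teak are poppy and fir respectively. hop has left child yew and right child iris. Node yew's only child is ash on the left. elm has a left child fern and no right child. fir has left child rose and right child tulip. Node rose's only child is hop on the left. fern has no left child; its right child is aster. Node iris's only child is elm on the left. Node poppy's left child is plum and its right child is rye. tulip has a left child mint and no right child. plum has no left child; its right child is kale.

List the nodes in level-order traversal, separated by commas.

Level-order visits nodes level by level from the root, left to right within each level.
Level 0: moss
Level 1: teak, bay
Level 2: poppy, fir
Level 3: plum, rye, rose, tulip
Level 4: kale, hop, mint
Level 5: yew, iris
Level 6: ash, elm
Level 7: fern
Level 8: aster

moss, teak, bay, poppy, fir, plum, rye, rose, tulip, kale, hop, mint, yew, iris, ash, elm, fern, aster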